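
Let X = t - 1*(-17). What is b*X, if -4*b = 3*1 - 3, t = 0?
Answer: 0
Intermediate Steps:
X = 17 (X = 0 - 1*(-17) = 0 + 17 = 17)
b = 0 (b = -(3*1 - 3)/4 = -(3 - 3)/4 = -¼*0 = 0)
b*X = 0*17 = 0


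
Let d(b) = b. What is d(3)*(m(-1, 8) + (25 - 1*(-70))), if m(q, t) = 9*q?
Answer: 258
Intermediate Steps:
d(3)*(m(-1, 8) + (25 - 1*(-70))) = 3*(9*(-1) + (25 - 1*(-70))) = 3*(-9 + (25 + 70)) = 3*(-9 + 95) = 3*86 = 258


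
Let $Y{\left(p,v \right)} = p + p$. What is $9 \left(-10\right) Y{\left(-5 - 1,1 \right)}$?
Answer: $1080$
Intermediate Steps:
$Y{\left(p,v \right)} = 2 p$
$9 \left(-10\right) Y{\left(-5 - 1,1 \right)} = 9 \left(-10\right) 2 \left(-5 - 1\right) = - 90 \cdot 2 \left(-6\right) = \left(-90\right) \left(-12\right) = 1080$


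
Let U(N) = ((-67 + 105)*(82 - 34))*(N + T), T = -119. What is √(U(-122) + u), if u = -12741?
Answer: 5*I*√18093 ≈ 672.55*I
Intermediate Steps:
U(N) = -217056 + 1824*N (U(N) = ((-67 + 105)*(82 - 34))*(N - 119) = (38*48)*(-119 + N) = 1824*(-119 + N) = -217056 + 1824*N)
√(U(-122) + u) = √((-217056 + 1824*(-122)) - 12741) = √((-217056 - 222528) - 12741) = √(-439584 - 12741) = √(-452325) = 5*I*√18093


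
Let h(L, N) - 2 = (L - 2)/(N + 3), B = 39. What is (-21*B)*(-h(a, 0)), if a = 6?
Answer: 2730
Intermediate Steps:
h(L, N) = 2 + (-2 + L)/(3 + N) (h(L, N) = 2 + (L - 2)/(N + 3) = 2 + (-2 + L)/(3 + N))
(-21*B)*(-h(a, 0)) = (-21*39)*(-(4 + 6 + 2*0)/(3 + 0)) = -(-819)*(4 + 6 + 0)/3 = -(-819)*(⅓)*10 = -(-819)*10/3 = -819*(-10/3) = 2730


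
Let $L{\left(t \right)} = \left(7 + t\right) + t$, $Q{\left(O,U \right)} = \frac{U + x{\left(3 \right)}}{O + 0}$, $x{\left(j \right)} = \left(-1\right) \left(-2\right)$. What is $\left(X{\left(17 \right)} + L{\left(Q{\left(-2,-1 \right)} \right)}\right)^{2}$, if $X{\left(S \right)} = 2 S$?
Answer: $1600$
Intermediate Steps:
$x{\left(j \right)} = 2$
$Q{\left(O,U \right)} = \frac{2 + U}{O}$ ($Q{\left(O,U \right)} = \frac{U + 2}{O + 0} = \frac{2 + U}{O}$)
$L{\left(t \right)} = 7 + 2 t$
$\left(X{\left(17 \right)} + L{\left(Q{\left(-2,-1 \right)} \right)}\right)^{2} = \left(2 \cdot 17 + \left(7 + 2 \frac{2 - 1}{-2}\right)\right)^{2} = \left(34 + \left(7 + 2 \left(\left(- \frac{1}{2}\right) 1\right)\right)\right)^{2} = \left(34 + \left(7 + 2 \left(- \frac{1}{2}\right)\right)\right)^{2} = \left(34 + \left(7 - 1\right)\right)^{2} = \left(34 + 6\right)^{2} = 40^{2} = 1600$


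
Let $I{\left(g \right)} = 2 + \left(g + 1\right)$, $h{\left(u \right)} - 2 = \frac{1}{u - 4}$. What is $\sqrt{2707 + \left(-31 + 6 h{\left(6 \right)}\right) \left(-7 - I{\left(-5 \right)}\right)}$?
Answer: $\sqrt{2787} \approx 52.792$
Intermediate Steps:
$h{\left(u \right)} = 2 + \frac{1}{-4 + u}$ ($h{\left(u \right)} = 2 + \frac{1}{u - 4} = 2 + \frac{1}{-4 + u}$)
$I{\left(g \right)} = 3 + g$ ($I{\left(g \right)} = 2 + \left(1 + g\right) = 3 + g$)
$\sqrt{2707 + \left(-31 + 6 h{\left(6 \right)}\right) \left(-7 - I{\left(-5 \right)}\right)} = \sqrt{2707 + \left(-31 + 6 \frac{-7 + 2 \cdot 6}{-4 + 6}\right) \left(-7 - \left(3 - 5\right)\right)} = \sqrt{2707 + \left(-31 + 6 \frac{-7 + 12}{2}\right) \left(-7 - -2\right)} = \sqrt{2707 + \left(-31 + 6 \cdot \frac{1}{2} \cdot 5\right) \left(-7 + 2\right)} = \sqrt{2707 + \left(-31 + 6 \cdot \frac{5}{2}\right) \left(-5\right)} = \sqrt{2707 + \left(-31 + 15\right) \left(-5\right)} = \sqrt{2707 - -80} = \sqrt{2707 + 80} = \sqrt{2787}$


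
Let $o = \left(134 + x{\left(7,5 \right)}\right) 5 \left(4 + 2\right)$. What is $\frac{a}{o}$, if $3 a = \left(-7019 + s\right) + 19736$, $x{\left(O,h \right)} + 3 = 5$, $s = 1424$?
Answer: $\frac{14141}{12240} \approx 1.1553$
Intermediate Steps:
$x{\left(O,h \right)} = 2$ ($x{\left(O,h \right)} = -3 + 5 = 2$)
$a = \frac{14141}{3}$ ($a = \frac{\left(-7019 + 1424\right) + 19736}{3} = \frac{-5595 + 19736}{3} = \frac{1}{3} \cdot 14141 = \frac{14141}{3} \approx 4713.7$)
$o = 4080$ ($o = \left(134 + 2\right) 5 \left(4 + 2\right) = 136 \cdot 5 \cdot 6 = 136 \cdot 30 = 4080$)
$\frac{a}{o} = \frac{14141}{3 \cdot 4080} = \frac{14141}{3} \cdot \frac{1}{4080} = \frac{14141}{12240}$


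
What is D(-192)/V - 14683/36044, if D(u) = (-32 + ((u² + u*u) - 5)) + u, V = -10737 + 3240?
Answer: -2759276407/270221868 ≈ -10.211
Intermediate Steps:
V = -7497
D(u) = -37 + u + 2*u² (D(u) = (-32 + ((u² + u²) - 5)) + u = (-32 + (2*u² - 5)) + u = (-32 + (-5 + 2*u²)) + u = (-37 + 2*u²) + u = -37 + u + 2*u²)
D(-192)/V - 14683/36044 = (-37 - 192 + 2*(-192)²)/(-7497) - 14683/36044 = (-37 - 192 + 2*36864)*(-1/7497) - 14683*1/36044 = (-37 - 192 + 73728)*(-1/7497) - 14683/36044 = 73499*(-1/7497) - 14683/36044 = -73499/7497 - 14683/36044 = -2759276407/270221868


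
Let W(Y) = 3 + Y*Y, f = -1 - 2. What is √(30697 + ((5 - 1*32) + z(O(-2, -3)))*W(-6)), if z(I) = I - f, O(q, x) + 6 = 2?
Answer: √29605 ≈ 172.06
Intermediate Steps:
f = -3
O(q, x) = -4 (O(q, x) = -6 + 2 = -4)
W(Y) = 3 + Y²
z(I) = 3 + I (z(I) = I - 1*(-3) = I + 3 = 3 + I)
√(30697 + ((5 - 1*32) + z(O(-2, -3)))*W(-6)) = √(30697 + ((5 - 1*32) + (3 - 4))*(3 + (-6)²)) = √(30697 + ((5 - 32) - 1)*(3 + 36)) = √(30697 + (-27 - 1)*39) = √(30697 - 28*39) = √(30697 - 1092) = √29605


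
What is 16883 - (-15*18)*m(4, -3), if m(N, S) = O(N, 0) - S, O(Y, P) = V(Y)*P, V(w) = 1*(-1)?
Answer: 17693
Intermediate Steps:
V(w) = -1
O(Y, P) = -P
m(N, S) = -S (m(N, S) = -1*0 - S = 0 - S = -S)
16883 - (-15*18)*m(4, -3) = 16883 - (-15*18)*(-1*(-3)) = 16883 - (-270)*3 = 16883 - 1*(-810) = 16883 + 810 = 17693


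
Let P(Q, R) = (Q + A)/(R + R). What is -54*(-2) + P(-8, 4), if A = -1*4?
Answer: 213/2 ≈ 106.50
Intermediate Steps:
A = -4
P(Q, R) = (-4 + Q)/(2*R) (P(Q, R) = (Q - 4)/(R + R) = (-4 + Q)/((2*R)) = (-4 + Q)*(1/(2*R)) = (-4 + Q)/(2*R))
-54*(-2) + P(-8, 4) = -54*(-2) + (½)*(-4 - 8)/4 = 108 + (½)*(¼)*(-12) = 108 - 3/2 = 213/2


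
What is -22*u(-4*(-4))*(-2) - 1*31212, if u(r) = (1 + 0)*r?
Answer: -30508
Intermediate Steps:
u(r) = r (u(r) = 1*r = r)
-22*u(-4*(-4))*(-2) - 1*31212 = -(-88)*(-4)*(-2) - 1*31212 = -22*16*(-2) - 31212 = -352*(-2) - 31212 = 704 - 31212 = -30508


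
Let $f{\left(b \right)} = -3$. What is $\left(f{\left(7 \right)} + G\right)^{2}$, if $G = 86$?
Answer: $6889$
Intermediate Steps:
$\left(f{\left(7 \right)} + G\right)^{2} = \left(-3 + 86\right)^{2} = 83^{2} = 6889$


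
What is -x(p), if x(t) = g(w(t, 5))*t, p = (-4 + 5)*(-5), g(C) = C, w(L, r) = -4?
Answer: -20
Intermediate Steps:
p = -5 (p = 1*(-5) = -5)
x(t) = -4*t
-x(p) = -(-4)*(-5) = -1*20 = -20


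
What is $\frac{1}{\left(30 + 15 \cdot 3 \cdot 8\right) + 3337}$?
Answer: $\frac{1}{3727} \approx 0.00026831$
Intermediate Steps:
$\frac{1}{\left(30 + 15 \cdot 3 \cdot 8\right) + 3337} = \frac{1}{\left(30 + 45 \cdot 8\right) + 3337} = \frac{1}{\left(30 + 360\right) + 3337} = \frac{1}{390 + 3337} = \frac{1}{3727}$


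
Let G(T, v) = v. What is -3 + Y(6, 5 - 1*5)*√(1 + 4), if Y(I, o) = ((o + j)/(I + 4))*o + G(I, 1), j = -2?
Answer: -3 + √5 ≈ -0.76393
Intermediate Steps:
Y(I, o) = 1 + o*(-2 + o)/(4 + I) (Y(I, o) = ((o - 2)/(I + 4))*o + 1 = ((-2 + o)/(4 + I))*o + 1 = o*(-2 + o)/(4 + I) + 1 = 1 + o*(-2 + o)/(4 + I))
-3 + Y(6, 5 - 1*5)*√(1 + 4) = -3 + ((4 + 6 + (5 - 1*5)² - 2*(5 - 1*5))/(4 + 6))*√(1 + 4) = -3 + ((4 + 6 + (5 - 5)² - 2*(5 - 5))/10)*√5 = -3 + ((4 + 6 + 0² - 2*0)/10)*√5 = -3 + ((4 + 6 + 0 + 0)/10)*√5 = -3 + ((⅒)*10)*√5 = -3 + 1*√5 = -3 + √5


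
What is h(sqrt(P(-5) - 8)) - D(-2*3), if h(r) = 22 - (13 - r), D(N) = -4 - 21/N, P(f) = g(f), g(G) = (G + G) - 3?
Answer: 19/2 + I*sqrt(21) ≈ 9.5 + 4.5826*I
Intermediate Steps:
g(G) = -3 + 2*G (g(G) = 2*G - 3 = -3 + 2*G)
P(f) = -3 + 2*f
D(N) = -4 - 21/N
h(r) = 9 + r (h(r) = 22 + (-13 + r) = 9 + r)
h(sqrt(P(-5) - 8)) - D(-2*3) = (9 + sqrt((-3 + 2*(-5)) - 8)) - (-4 - 21/((-2*3))) = (9 + sqrt((-3 - 10) - 8)) - (-4 - 21/(-6)) = (9 + sqrt(-13 - 8)) - (-4 - 21*(-1/6)) = (9 + sqrt(-21)) - (-4 + 7/2) = (9 + I*sqrt(21)) - 1*(-1/2) = (9 + I*sqrt(21)) + 1/2 = 19/2 + I*sqrt(21)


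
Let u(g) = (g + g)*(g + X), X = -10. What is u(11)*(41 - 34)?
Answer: 154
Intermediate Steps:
u(g) = 2*g*(-10 + g) (u(g) = (g + g)*(g - 10) = (2*g)*(-10 + g) = 2*g*(-10 + g))
u(11)*(41 - 34) = (2*11*(-10 + 11))*(41 - 34) = (2*11*1)*7 = 22*7 = 154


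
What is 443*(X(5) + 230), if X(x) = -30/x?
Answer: 99232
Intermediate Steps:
443*(X(5) + 230) = 443*(-30/5 + 230) = 443*(-30*⅕ + 230) = 443*(-6 + 230) = 443*224 = 99232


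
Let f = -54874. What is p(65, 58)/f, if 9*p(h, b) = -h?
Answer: 65/493866 ≈ 0.00013161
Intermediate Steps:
p(h, b) = -h/9 (p(h, b) = (-h)/9 = -h/9)
p(65, 58)/f = -1/9*65/(-54874) = -65/9*(-1/54874) = 65/493866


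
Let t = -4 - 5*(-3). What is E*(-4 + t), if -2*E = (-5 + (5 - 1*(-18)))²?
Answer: -1134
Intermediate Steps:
t = 11 (t = -4 + 15 = 11)
E = -162 (E = -(-5 + (5 - 1*(-18)))²/2 = -(-5 + (5 + 18))²/2 = -(-5 + 23)²/2 = -½*18² = -½*324 = -162)
E*(-4 + t) = -162*(-4 + 11) = -162*7 = -1134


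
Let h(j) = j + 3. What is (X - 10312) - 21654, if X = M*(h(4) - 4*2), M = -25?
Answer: -31941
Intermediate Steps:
h(j) = 3 + j
X = 25 (X = -25*((3 + 4) - 4*2) = -25*(7 - 8) = -25*(-1) = 25)
(X - 10312) - 21654 = (25 - 10312) - 21654 = -10287 - 21654 = -31941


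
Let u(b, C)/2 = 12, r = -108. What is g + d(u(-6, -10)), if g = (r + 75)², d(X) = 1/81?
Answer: 88210/81 ≈ 1089.0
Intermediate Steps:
u(b, C) = 24 (u(b, C) = 2*12 = 24)
d(X) = 1/81
g = 1089 (g = (-108 + 75)² = (-33)² = 1089)
g + d(u(-6, -10)) = 1089 + 1/81 = 88210/81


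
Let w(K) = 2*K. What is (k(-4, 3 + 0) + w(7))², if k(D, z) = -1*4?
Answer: 100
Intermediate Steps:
k(D, z) = -4
(k(-4, 3 + 0) + w(7))² = (-4 + 2*7)² = (-4 + 14)² = 10² = 100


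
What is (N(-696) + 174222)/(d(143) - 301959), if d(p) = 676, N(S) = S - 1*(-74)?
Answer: -173600/301283 ≈ -0.57620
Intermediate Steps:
N(S) = 74 + S (N(S) = S + 74 = 74 + S)
(N(-696) + 174222)/(d(143) - 301959) = ((74 - 696) + 174222)/(676 - 301959) = (-622 + 174222)/(-301283) = 173600*(-1/301283) = -173600/301283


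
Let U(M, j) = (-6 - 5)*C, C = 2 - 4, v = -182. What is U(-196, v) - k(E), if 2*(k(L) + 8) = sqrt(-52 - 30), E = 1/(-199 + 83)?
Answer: 30 - I*sqrt(82)/2 ≈ 30.0 - 4.5277*I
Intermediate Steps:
E = -1/116 (E = 1/(-116) = -1/116 ≈ -0.0086207)
C = -2
U(M, j) = 22 (U(M, j) = (-6 - 5)*(-2) = -11*(-2) = 22)
k(L) = -8 + I*sqrt(82)/2 (k(L) = -8 + sqrt(-52 - 30)/2 = -8 + sqrt(-82)/2 = -8 + (I*sqrt(82))/2 = -8 + I*sqrt(82)/2)
U(-196, v) - k(E) = 22 - (-8 + I*sqrt(82)/2) = 22 + (8 - I*sqrt(82)/2) = 30 - I*sqrt(82)/2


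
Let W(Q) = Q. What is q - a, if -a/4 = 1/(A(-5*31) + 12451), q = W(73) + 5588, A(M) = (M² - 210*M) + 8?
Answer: 195400739/34517 ≈ 5661.0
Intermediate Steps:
A(M) = 8 + M² - 210*M
q = 5661 (q = 73 + 5588 = 5661)
a = -2/34517 (a = -4/((8 + (-5*31)² - (-1050)*31) + 12451) = -4/((8 + (-155)² - 210*(-155)) + 12451) = -4/((8 + 24025 + 32550) + 12451) = -4/(56583 + 12451) = -4/69034 = -4*1/69034 = -2/34517 ≈ -5.7942e-5)
q - a = 5661 - 1*(-2/34517) = 5661 + 2/34517 = 195400739/34517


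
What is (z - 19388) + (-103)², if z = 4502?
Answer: -4277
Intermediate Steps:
(z - 19388) + (-103)² = (4502 - 19388) + (-103)² = -14886 + 10609 = -4277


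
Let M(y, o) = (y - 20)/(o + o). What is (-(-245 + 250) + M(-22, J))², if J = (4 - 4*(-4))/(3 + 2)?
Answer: 1681/16 ≈ 105.06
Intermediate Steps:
J = 4 (J = (4 + 16)/5 = 20*(⅕) = 4)
M(y, o) = (-20 + y)/(2*o) (M(y, o) = (-20 + y)/((2*o)) = (-20 + y)*(1/(2*o)) = (-20 + y)/(2*o))
(-(-245 + 250) + M(-22, J))² = (-(-245 + 250) + (½)*(-20 - 22)/4)² = (-1*5 + (½)*(¼)*(-42))² = (-5 - 21/4)² = (-41/4)² = 1681/16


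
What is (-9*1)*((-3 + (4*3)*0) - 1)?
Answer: 36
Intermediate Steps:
(-9*1)*((-3 + (4*3)*0) - 1) = -9*((-3 + 12*0) - 1) = -9*((-3 + 0) - 1) = -9*(-3 - 1) = -9*(-4) = 36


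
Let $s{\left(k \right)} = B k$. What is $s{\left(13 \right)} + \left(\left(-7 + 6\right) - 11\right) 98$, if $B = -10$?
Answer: $-1306$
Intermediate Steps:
$s{\left(k \right)} = - 10 k$
$s{\left(13 \right)} + \left(\left(-7 + 6\right) - 11\right) 98 = \left(-10\right) 13 + \left(\left(-7 + 6\right) - 11\right) 98 = -130 + \left(-1 - 11\right) 98 = -130 - 1176 = -1306$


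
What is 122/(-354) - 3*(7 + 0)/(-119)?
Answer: -506/3009 ≈ -0.16816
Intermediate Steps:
122/(-354) - 3*(7 + 0)/(-119) = 122*(-1/354) - 3*7*(-1/119) = -61/177 - 21*(-1/119) = -61/177 + 3/17 = -506/3009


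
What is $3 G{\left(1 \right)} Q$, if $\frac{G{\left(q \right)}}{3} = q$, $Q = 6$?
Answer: $54$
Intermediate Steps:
$G{\left(q \right)} = 3 q$
$3 G{\left(1 \right)} Q = 3 \cdot 3 \cdot 1 \cdot 6 = 3 \cdot 3 \cdot 6 = 9 \cdot 6 = 54$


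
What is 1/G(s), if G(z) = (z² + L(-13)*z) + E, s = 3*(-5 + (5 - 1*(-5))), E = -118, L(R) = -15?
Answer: -1/118 ≈ -0.0084746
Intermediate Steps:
s = 15 (s = 3*(-5 + (5 + 5)) = 3*(-5 + 10) = 3*5 = 15)
G(z) = -118 + z² - 15*z (G(z) = (z² - 15*z) - 118 = -118 + z² - 15*z)
1/G(s) = 1/(-118 + 15² - 15*15) = 1/(-118 + 225 - 225) = 1/(-118) = -1/118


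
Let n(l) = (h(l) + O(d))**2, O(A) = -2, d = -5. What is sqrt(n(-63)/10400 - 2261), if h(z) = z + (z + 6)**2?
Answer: I*sqrt(5434221)/65 ≈ 35.864*I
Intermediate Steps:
h(z) = z + (6 + z)**2
n(l) = (-2 + l + (6 + l)**2)**2 (n(l) = ((l + (6 + l)**2) - 2)**2 = (-2 + l + (6 + l)**2)**2)
sqrt(n(-63)/10400 - 2261) = sqrt((-2 - 63 + (6 - 63)**2)**2/10400 - 2261) = sqrt((-2 - 63 + (-57)**2)**2*(1/10400) - 2261) = sqrt((-2 - 63 + 3249)**2*(1/10400) - 2261) = sqrt(3184**2*(1/10400) - 2261) = sqrt(10137856*(1/10400) - 2261) = sqrt(316808/325 - 2261) = sqrt(-418017/325) = I*sqrt(5434221)/65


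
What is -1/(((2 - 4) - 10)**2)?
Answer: -1/144 ≈ -0.0069444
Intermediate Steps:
-1/(((2 - 4) - 10)**2) = -1/((-2 - 10)**2) = -1/((-12)**2) = -1/144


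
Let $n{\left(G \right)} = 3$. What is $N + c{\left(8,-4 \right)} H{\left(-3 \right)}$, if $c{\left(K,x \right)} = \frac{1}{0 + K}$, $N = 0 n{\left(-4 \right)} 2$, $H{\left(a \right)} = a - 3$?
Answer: $- \frac{3}{4} \approx -0.75$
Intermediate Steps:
$H{\left(a \right)} = -3 + a$
$N = 0$ ($N = 0 \cdot 3 \cdot 2 = 0 \cdot 2 = 0$)
$c{\left(K,x \right)} = \frac{1}{K}$
$N + c{\left(8,-4 \right)} H{\left(-3 \right)} = 0 + \frac{-3 - 3}{8} = 0 + \frac{1}{8} \left(-6\right) = 0 - \frac{3}{4} = - \frac{3}{4}$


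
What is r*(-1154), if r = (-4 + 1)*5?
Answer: 17310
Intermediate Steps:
r = -15 (r = -3*5 = -15)
r*(-1154) = -15*(-1154) = 17310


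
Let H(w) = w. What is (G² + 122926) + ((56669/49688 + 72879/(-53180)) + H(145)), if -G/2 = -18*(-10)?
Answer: 166914805946577/660601960 ≈ 2.5267e+5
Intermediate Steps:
G = -360 (G = -(-36)*(-10) = -2*180 = -360)
(G² + 122926) + ((56669/49688 + 72879/(-53180)) + H(145)) = ((-360)² + 122926) + ((56669/49688 + 72879/(-53180)) + 145) = (129600 + 122926) + ((56669*(1/49688) + 72879*(-1/53180)) + 145) = 252526 + ((56669/49688 - 72879/53180) + 145) = 252526 + (-151888583/660601960 + 145) = 252526 + 95635395617/660601960 = 166914805946577/660601960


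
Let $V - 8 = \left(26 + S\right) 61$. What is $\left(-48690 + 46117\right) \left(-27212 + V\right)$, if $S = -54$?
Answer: $74390576$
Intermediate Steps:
$V = -1700$ ($V = 8 + \left(26 - 54\right) 61 = 8 - 1708 = -1700$)
$\left(-48690 + 46117\right) \left(-27212 + V\right) = \left(-48690 + 46117\right) \left(-27212 - 1700\right) = \left(-2573\right) \left(-28912\right) = 74390576$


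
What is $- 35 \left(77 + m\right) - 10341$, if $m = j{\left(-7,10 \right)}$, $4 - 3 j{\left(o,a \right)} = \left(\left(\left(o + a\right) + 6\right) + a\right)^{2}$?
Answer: $-8871$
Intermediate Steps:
$j{\left(o,a \right)} = \frac{4}{3} - \frac{\left(6 + o + 2 a\right)^{2}}{3}$ ($j{\left(o,a \right)} = \frac{4}{3} - \frac{\left(\left(\left(o + a\right) + 6\right) + a\right)^{2}}{3} = \frac{4}{3} - \frac{\left(\left(\left(a + o\right) + 6\right) + a\right)^{2}}{3} = \frac{4}{3} - \frac{\left(\left(6 + a + o\right) + a\right)^{2}}{3} = \frac{4}{3} - \frac{\left(6 + o + 2 a\right)^{2}}{3}$)
$m = -119$ ($m = \frac{4}{3} - \frac{\left(6 - 7 + 2 \cdot 10\right)^{2}}{3} = \frac{4}{3} - \frac{\left(6 - 7 + 20\right)^{2}}{3} = \frac{4}{3} - \frac{19^{2}}{3} = \frac{4}{3} - \frac{361}{3} = -119$)
$- 35 \left(77 + m\right) - 10341 = - 35 \left(77 - 119\right) - 10341 = \left(-35\right) \left(-42\right) - 10341 = 1470 - 10341 = -8871$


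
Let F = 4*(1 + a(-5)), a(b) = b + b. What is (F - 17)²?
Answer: 2809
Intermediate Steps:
a(b) = 2*b
F = -36 (F = 4*(1 + 2*(-5)) = 4*(1 - 10) = 4*(-9) = -36)
(F - 17)² = (-36 - 17)² = (-53)² = 2809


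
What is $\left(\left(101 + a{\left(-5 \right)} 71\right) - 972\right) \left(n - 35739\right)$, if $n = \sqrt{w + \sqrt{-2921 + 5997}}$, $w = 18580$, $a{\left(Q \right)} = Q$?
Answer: $43816014 - 1226 \sqrt{18580 + 2 \sqrt{769}} \approx 4.3649 \cdot 10^{7}$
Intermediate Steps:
$n = \sqrt{18580 + 2 \sqrt{769}}$ ($n = \sqrt{18580 + \sqrt{-2921 + 5997}} = \sqrt{18580 + \sqrt{3076}} = \sqrt{18580 + 2 \sqrt{769}} \approx 136.51$)
$\left(\left(101 + a{\left(-5 \right)} 71\right) - 972\right) \left(n - 35739\right) = \left(\left(101 - 355\right) - 972\right) \left(\sqrt{18580 + 2 \sqrt{769}} - 35739\right) = \left(\left(101 - 355\right) - 972\right) \left(-35739 + \sqrt{18580 + 2 \sqrt{769}}\right) = \left(-254 - 972\right) \left(-35739 + \sqrt{18580 + 2 \sqrt{769}}\right) = - 1226 \left(-35739 + \sqrt{18580 + 2 \sqrt{769}}\right) = 43816014 - 1226 \sqrt{18580 + 2 \sqrt{769}}$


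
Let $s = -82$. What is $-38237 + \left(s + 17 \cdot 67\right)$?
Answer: $-37180$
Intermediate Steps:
$-38237 + \left(s + 17 \cdot 67\right) = -38237 + \left(-82 + 17 \cdot 67\right) = -38237 + \left(-82 + 1139\right) = -38237 + 1057 = -37180$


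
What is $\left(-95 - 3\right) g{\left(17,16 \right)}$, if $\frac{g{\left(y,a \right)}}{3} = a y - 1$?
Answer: $-79674$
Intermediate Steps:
$g{\left(y,a \right)} = -3 + 3 a y$ ($g{\left(y,a \right)} = 3 \left(a y - 1\right) = 3 \left(-1 + a y\right) = -3 + 3 a y$)
$\left(-95 - 3\right) g{\left(17,16 \right)} = \left(-95 - 3\right) \left(-3 + 3 \cdot 16 \cdot 17\right) = \left(-95 + \left(-3 + 0\right)\right) \left(-3 + 816\right) = \left(-95 - 3\right) 813 = \left(-98\right) 813 = -79674$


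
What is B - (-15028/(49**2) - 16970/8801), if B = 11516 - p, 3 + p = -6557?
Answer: 382140595674/21131201 ≈ 18084.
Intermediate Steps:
p = -6560 (p = -3 - 6557 = -6560)
B = 18076 (B = 11516 - 1*(-6560) = 11516 + 6560 = 18076)
B - (-15028/(49**2) - 16970/8801) = 18076 - (-15028/(49**2) - 16970/8801) = 18076 - (-15028/2401 - 16970*1/8801) = 18076 - (-15028*1/2401 - 16970/8801) = 18076 - (-15028/2401 - 16970/8801) = 18076 - 1*(-173006398/21131201) = 18076 + 173006398/21131201 = 382140595674/21131201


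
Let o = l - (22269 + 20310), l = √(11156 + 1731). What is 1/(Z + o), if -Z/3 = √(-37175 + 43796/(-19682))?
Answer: 9841/(-419019939 + 68887*√263 - 3*I*√3600438819393) ≈ -2.3544e-5 + 3.2071e-7*I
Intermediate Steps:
l = 7*√263 (l = √12887 = 7*√263 ≈ 113.52)
Z = -3*I*√3600438819393/9841 (Z = -3*√(-37175 + 43796/(-19682)) = -3*√(-37175 + 43796*(-1/19682)) = -3*√(-37175 - 21898/9841) = -3*I*√3600438819393/9841 ≈ -578.44*I)
o = -42579 + 7*√263 (o = 7*√263 - (22269 + 20310) = 7*√263 - 1*42579 = 7*√263 - 42579 = -42579 + 7*√263 ≈ -42466.)
1/(Z + o) = 1/(-3*I*√3600438819393/9841 + (-42579 + 7*√263)) = 1/(-42579 + 7*√263 - 3*I*√3600438819393/9841)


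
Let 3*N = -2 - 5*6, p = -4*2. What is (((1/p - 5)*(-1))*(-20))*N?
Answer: 3280/3 ≈ 1093.3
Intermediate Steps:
p = -8
N = -32/3 (N = (-2 - 5*6)/3 = (-2 - 30)/3 = (1/3)*(-32) = -32/3 ≈ -10.667)
(((1/p - 5)*(-1))*(-20))*N = (((1/(-8) - 5)*(-1))*(-20))*(-32/3) = (((-1/8 - 5)*(-1))*(-20))*(-32/3) = (-41/8*(-1)*(-20))*(-32/3) = ((41/8)*(-20))*(-32/3) = -205/2*(-32/3) = 3280/3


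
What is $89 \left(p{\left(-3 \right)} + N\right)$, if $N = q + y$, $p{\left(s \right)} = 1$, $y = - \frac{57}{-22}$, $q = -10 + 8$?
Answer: $\frac{3115}{22} \approx 141.59$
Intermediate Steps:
$q = -2$
$y = \frac{57}{22}$ ($y = \left(-57\right) \left(- \frac{1}{22}\right) = \frac{57}{22} \approx 2.5909$)
$N = \frac{13}{22}$ ($N = -2 + \frac{57}{22} = \frac{13}{22} \approx 0.59091$)
$89 \left(p{\left(-3 \right)} + N\right) = 89 \left(1 + \frac{13}{22}\right) = 89 \cdot \frac{35}{22} = \frac{3115}{22}$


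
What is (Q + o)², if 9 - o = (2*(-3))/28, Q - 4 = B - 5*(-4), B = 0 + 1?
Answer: 229441/196 ≈ 1170.6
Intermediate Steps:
B = 1
Q = 25 (Q = 4 + (1 - 5*(-4)) = 4 + (1 + 20) = 4 + 21 = 25)
o = 129/14 (o = 9 - 2*(-3)/28 = 9 - (-6)/28 = 9 - 1*(-3/14) = 9 + 3/14 = 129/14 ≈ 9.2143)
(Q + o)² = (25 + 129/14)² = (479/14)² = 229441/196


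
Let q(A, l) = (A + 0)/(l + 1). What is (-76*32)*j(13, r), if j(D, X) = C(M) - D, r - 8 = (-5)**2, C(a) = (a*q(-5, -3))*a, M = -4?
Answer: -65664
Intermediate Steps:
q(A, l) = A/(1 + l)
C(a) = 5*a**2/2 (C(a) = (a*(-5/(1 - 3)))*a = (a*(-5/(-2)))*a = (a*(-5*(-1/2)))*a = (a*(5/2))*a = (5*a/2)*a = 5*a**2/2)
r = 33 (r = 8 + (-5)**2 = 8 + 25 = 33)
j(D, X) = 40 - D (j(D, X) = (5/2)*(-4)**2 - D = (5/2)*16 - D = 40 - D)
(-76*32)*j(13, r) = (-76*32)*(40 - 1*13) = -2432*(40 - 13) = -2432*27 = -65664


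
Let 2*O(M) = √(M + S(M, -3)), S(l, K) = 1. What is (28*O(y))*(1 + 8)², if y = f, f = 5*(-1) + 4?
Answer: 0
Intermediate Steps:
f = -1 (f = -5 + 4 = -1)
y = -1
O(M) = √(1 + M)/2 (O(M) = √(M + 1)/2 = √(1 + M)/2)
(28*O(y))*(1 + 8)² = (28*(√(1 - 1)/2))*(1 + 8)² = (28*(√0/2))*9² = (28*((½)*0))*81 = (28*0)*81 = 0*81 = 0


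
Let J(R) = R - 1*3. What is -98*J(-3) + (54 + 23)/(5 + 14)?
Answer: 11249/19 ≈ 592.05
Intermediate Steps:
J(R) = -3 + R (J(R) = R - 3 = -3 + R)
-98*J(-3) + (54 + 23)/(5 + 14) = -98*(-3 - 3) + (54 + 23)/(5 + 14) = -98*(-6) + 77/19 = 588 + 77*(1/19) = 588 + 77/19 = 11249/19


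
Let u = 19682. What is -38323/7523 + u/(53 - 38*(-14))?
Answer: 9665287/338535 ≈ 28.550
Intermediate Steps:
-38323/7523 + u/(53 - 38*(-14)) = -38323/7523 + 19682/(53 - 38*(-14)) = -38323*1/7523 + 19682/(53 + 532) = -38323/7523 + 19682/585 = -38323/7523 + 19682*(1/585) = -38323/7523 + 1514/45 = 9665287/338535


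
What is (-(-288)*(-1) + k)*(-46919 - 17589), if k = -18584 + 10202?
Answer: 559284360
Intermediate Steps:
k = -8382
(-(-288)*(-1) + k)*(-46919 - 17589) = (-(-288)*(-1) - 8382)*(-46919 - 17589) = (-1*288 - 8382)*(-64508) = (-288 - 8382)*(-64508) = -8670*(-64508) = 559284360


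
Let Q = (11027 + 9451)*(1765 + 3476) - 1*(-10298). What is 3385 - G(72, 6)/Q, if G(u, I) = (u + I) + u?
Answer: 181665326905/53667748 ≈ 3385.0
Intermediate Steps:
Q = 107335496 (Q = 20478*5241 + 10298 = 107325198 + 10298 = 107335496)
G(u, I) = I + 2*u (G(u, I) = (I + u) + u = I + 2*u)
3385 - G(72, 6)/Q = 3385 - (6 + 2*72)/107335496 = 3385 - (6 + 144)/107335496 = 3385 - 150/107335496 = 3385 - 1*75/53667748 = 3385 - 75/53667748 = 181665326905/53667748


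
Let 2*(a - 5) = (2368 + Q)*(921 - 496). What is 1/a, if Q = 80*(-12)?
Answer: 1/299205 ≈ 3.3422e-6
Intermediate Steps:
Q = -960
a = 299205 (a = 5 + ((2368 - 960)*(921 - 496))/2 = 5 + (1408*425)/2 = 5 + (½)*598400 = 5 + 299200 = 299205)
1/a = 1/299205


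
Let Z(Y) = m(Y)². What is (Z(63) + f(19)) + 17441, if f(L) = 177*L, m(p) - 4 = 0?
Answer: 20820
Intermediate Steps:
m(p) = 4 (m(p) = 4 + 0 = 4)
Z(Y) = 16 (Z(Y) = 4² = 16)
(Z(63) + f(19)) + 17441 = (16 + 177*19) + 17441 = (16 + 3363) + 17441 = 3379 + 17441 = 20820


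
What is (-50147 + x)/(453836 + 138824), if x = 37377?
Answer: -1277/59266 ≈ -0.021547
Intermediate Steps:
(-50147 + x)/(453836 + 138824) = (-50147 + 37377)/(453836 + 138824) = -12770/592660 = -12770*1/592660 = -1277/59266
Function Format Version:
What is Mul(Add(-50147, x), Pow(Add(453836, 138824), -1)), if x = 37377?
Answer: Rational(-1277, 59266) ≈ -0.021547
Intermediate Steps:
Mul(Add(-50147, x), Pow(Add(453836, 138824), -1)) = Mul(Add(-50147, 37377), Pow(Add(453836, 138824), -1)) = Mul(-12770, Pow(592660, -1)) = Mul(-12770, Rational(1, 592660)) = Rational(-1277, 59266)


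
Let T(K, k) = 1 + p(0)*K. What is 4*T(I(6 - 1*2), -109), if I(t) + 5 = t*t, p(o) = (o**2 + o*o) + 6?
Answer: 268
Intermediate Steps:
p(o) = 6 + 2*o**2 (p(o) = (o**2 + o**2) + 6 = 2*o**2 + 6 = 6 + 2*o**2)
I(t) = -5 + t**2 (I(t) = -5 + t*t = -5 + t**2)
T(K, k) = 1 + 6*K (T(K, k) = 1 + (6 + 2*0**2)*K = 1 + (6 + 2*0)*K = 1 + (6 + 0)*K = 1 + 6*K)
4*T(I(6 - 1*2), -109) = 4*(1 + 6*(-5 + (6 - 1*2)**2)) = 4*(1 + 6*(-5 + (6 - 2)**2)) = 4*(1 + 6*(-5 + 4**2)) = 4*(1 + 6*(-5 + 16)) = 4*(1 + 6*11) = 4*(1 + 66) = 4*67 = 268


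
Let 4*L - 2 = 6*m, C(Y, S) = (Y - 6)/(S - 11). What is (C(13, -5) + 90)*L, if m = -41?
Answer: -87413/16 ≈ -5463.3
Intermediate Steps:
C(Y, S) = (-6 + Y)/(-11 + S)
L = -61 (L = 1/2 + (6*(-41))/4 = 1/2 + (1/4)*(-246) = 1/2 - 123/2 = -61)
(C(13, -5) + 90)*L = ((-6 + 13)/(-11 - 5) + 90)*(-61) = (7/(-16) + 90)*(-61) = (-1/16*7 + 90)*(-61) = (-7/16 + 90)*(-61) = (1433/16)*(-61) = -87413/16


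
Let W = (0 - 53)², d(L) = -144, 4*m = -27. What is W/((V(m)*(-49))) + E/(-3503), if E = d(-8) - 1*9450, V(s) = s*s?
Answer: 185268442/125130663 ≈ 1.4806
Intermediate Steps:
m = -27/4 (m = (¼)*(-27) = -27/4 ≈ -6.7500)
W = 2809 (W = (-53)² = 2809)
V(s) = s²
E = -9594 (E = -144 - 1*9450 = -144 - 9450 = -9594)
W/((V(m)*(-49))) + E/(-3503) = 2809/(((-27/4)²*(-49))) - 9594/(-3503) = 2809/(((729/16)*(-49))) - 9594*(-1/3503) = 2809/(-35721/16) + 9594/3503 = 2809*(-16/35721) + 9594/3503 = -44944/35721 + 9594/3503 = 185268442/125130663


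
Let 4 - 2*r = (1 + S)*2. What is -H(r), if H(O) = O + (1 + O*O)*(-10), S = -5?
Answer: 364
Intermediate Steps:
r = 6 (r = 2 - (1 - 5)*2/2 = 2 - (-2)*2 = 2 - ½*(-8) = 2 + 4 = 6)
H(O) = -10 + O - 10*O² (H(O) = O + (1 + O²)*(-10) = O + (-10 - 10*O²) = -10 + O - 10*O²)
-H(r) = -(-10 + 6 - 10*6²) = -(-10 + 6 - 10*36) = -(-10 + 6 - 360) = -1*(-364) = 364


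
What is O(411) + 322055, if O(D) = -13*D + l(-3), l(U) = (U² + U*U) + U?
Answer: 316727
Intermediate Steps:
l(U) = U + 2*U² (l(U) = (U² + U²) + U = 2*U² + U = U + 2*U²)
O(D) = 15 - 13*D (O(D) = -13*D - 3*(1 + 2*(-3)) = -13*D - 3*(1 - 6) = -13*D - 3*(-5) = -13*D + 15 = 15 - 13*D)
O(411) + 322055 = (15 - 13*411) + 322055 = (15 - 5343) + 322055 = -5328 + 322055 = 316727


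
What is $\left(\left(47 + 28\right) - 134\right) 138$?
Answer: $-8142$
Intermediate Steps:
$\left(\left(47 + 28\right) - 134\right) 138 = \left(75 - 134\right) 138 = \left(-59\right) 138 = -8142$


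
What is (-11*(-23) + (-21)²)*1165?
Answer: 808510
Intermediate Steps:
(-11*(-23) + (-21)²)*1165 = (253 + 441)*1165 = 694*1165 = 808510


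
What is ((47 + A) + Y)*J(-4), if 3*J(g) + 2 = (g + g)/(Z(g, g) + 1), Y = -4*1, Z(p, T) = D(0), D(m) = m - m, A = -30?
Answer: -130/3 ≈ -43.333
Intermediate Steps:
D(m) = 0
Z(p, T) = 0
Y = -4
J(g) = -2/3 + 2*g/3 (J(g) = -2/3 + ((g + g)/(0 + 1))/3 = -2/3 + ((2*g)/1)/3 = -2/3 + ((2*g)*1)/3 = -2/3 + (2*g)/3 = -2/3 + 2*g/3)
((47 + A) + Y)*J(-4) = ((47 - 30) - 4)*(-2/3 + (2/3)*(-4)) = (17 - 4)*(-2/3 - 8/3) = 13*(-10/3) = -130/3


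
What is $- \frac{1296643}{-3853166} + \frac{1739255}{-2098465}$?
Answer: $- \frac{796135655667}{1617146798038} \approx -0.49231$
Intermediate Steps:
$- \frac{1296643}{-3853166} + \frac{1739255}{-2098465} = \left(-1296643\right) \left(- \frac{1}{3853166}\right) + 1739255 \left(- \frac{1}{2098465}\right) = \frac{1296643}{3853166} - \frac{347851}{419693} = - \frac{796135655667}{1617146798038}$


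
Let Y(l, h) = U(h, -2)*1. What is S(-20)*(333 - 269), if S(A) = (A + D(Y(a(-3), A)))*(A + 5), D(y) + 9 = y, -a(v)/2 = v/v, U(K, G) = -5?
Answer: 32640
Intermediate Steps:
a(v) = -2 (a(v) = -2*v/v = -2*1 = -2)
Y(l, h) = -5 (Y(l, h) = -5*1 = -5)
D(y) = -9 + y
S(A) = (-14 + A)*(5 + A) (S(A) = (A + (-9 - 5))*(A + 5) = (A - 14)*(5 + A) = (-14 + A)*(5 + A))
S(-20)*(333 - 269) = (-70 + (-20)² - 9*(-20))*(333 - 269) = (-70 + 400 + 180)*64 = 510*64 = 32640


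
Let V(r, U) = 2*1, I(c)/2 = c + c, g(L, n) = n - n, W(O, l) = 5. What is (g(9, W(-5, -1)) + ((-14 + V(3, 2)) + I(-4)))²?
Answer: 784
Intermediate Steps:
g(L, n) = 0
I(c) = 4*c (I(c) = 2*(c + c) = 2*(2*c) = 4*c)
V(r, U) = 2
(g(9, W(-5, -1)) + ((-14 + V(3, 2)) + I(-4)))² = (0 + ((-14 + 2) + 4*(-4)))² = (0 + (-12 - 16))² = (0 - 28)² = (-28)² = 784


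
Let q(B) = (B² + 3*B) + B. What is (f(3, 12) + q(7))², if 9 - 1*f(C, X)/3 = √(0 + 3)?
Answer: 10843 - 624*√3 ≈ 9762.2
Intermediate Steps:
f(C, X) = 27 - 3*√3 (f(C, X) = 27 - 3*√(0 + 3) = 27 - 3*√3)
q(B) = B² + 4*B
(f(3, 12) + q(7))² = ((27 - 3*√3) + 7*(4 + 7))² = ((27 - 3*√3) + 7*11)² = ((27 - 3*√3) + 77)² = (104 - 3*√3)²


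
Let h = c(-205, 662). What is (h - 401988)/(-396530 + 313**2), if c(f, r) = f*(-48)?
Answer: 392148/298561 ≈ 1.3135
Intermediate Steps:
c(f, r) = -48*f
h = 9840 (h = -48*(-205) = 9840)
(h - 401988)/(-396530 + 313**2) = (9840 - 401988)/(-396530 + 313**2) = -392148/(-396530 + 97969) = -392148/(-298561) = -392148*(-1/298561) = 392148/298561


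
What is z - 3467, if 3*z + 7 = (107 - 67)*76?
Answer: -2456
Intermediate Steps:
z = 1011 (z = -7/3 + ((107 - 67)*76)/3 = -7/3 + (40*76)/3 = -7/3 + (⅓)*3040 = -7/3 + 3040/3 = 1011)
z - 3467 = 1011 - 3467 = -2456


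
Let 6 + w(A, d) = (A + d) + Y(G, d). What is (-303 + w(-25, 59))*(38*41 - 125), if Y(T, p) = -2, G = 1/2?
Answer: -396941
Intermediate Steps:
G = ½ ≈ 0.50000
w(A, d) = -8 + A + d (w(A, d) = -6 + ((A + d) - 2) = -6 + (-2 + A + d) = -8 + A + d)
(-303 + w(-25, 59))*(38*41 - 125) = (-303 + (-8 - 25 + 59))*(38*41 - 125) = (-303 + 26)*(1558 - 125) = -277*1433 = -396941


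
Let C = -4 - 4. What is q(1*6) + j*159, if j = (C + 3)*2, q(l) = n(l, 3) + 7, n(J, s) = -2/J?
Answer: -4750/3 ≈ -1583.3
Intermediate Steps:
C = -8
q(l) = 7 - 2/l (q(l) = -2/l + 7 = 7 - 2/l)
j = -10 (j = (-8 + 3)*2 = -5*2 = -10)
q(1*6) + j*159 = (7 - 2/(1*6)) - 10*159 = (7 - 2/6) - 1590 = (7 - 2*⅙) - 1590 = (7 - ⅓) - 1590 = 20/3 - 1590 = -4750/3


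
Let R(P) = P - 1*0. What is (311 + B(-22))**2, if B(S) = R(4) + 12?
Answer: 106929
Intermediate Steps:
R(P) = P (R(P) = P + 0 = P)
B(S) = 16 (B(S) = 4 + 12 = 16)
(311 + B(-22))**2 = (311 + 16)**2 = 327**2 = 106929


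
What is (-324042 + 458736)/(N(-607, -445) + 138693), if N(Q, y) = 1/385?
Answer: 25928595/26698403 ≈ 0.97117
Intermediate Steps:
N(Q, y) = 1/385
(-324042 + 458736)/(N(-607, -445) + 138693) = (-324042 + 458736)/(1/385 + 138693) = 134694/(53396806/385) = 134694*(385/53396806) = 25928595/26698403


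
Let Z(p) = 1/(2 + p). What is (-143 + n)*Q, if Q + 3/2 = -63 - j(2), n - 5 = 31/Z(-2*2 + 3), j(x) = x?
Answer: 14231/2 ≈ 7115.5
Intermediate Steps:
n = 36 (n = 5 + 31/(1/(2 + (-2*2 + 3))) = 5 + 31/(1/(2 + (-4 + 3))) = 5 + 31/(1/(2 - 1)) = 5 + 31/(1/1) = 5 + 31/1 = 5 + 31*1 = 5 + 31 = 36)
Q = -133/2 (Q = -3/2 + (-63 - 1*2) = -3/2 + (-63 - 2) = -3/2 - 65 = -133/2 ≈ -66.500)
(-143 + n)*Q = (-143 + 36)*(-133/2) = -107*(-133/2) = 14231/2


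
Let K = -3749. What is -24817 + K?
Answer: -28566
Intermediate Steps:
-24817 + K = -24817 - 3749 = -28566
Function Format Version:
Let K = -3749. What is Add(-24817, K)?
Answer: -28566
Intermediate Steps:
Add(-24817, K) = Add(-24817, -3749) = -28566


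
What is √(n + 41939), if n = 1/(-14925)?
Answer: √373685925678/2985 ≈ 204.79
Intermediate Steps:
n = -1/14925 ≈ -6.7002e-5
√(n + 41939) = √(-1/14925 + 41939) = √(625939574/14925) = √373685925678/2985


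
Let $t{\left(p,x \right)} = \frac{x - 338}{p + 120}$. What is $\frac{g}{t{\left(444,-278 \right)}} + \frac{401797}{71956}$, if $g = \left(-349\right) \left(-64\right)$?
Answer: $- \frac{113277311359}{5540612} \approx -20445.0$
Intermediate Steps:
$g = 22336$
$t{\left(p,x \right)} = \frac{-338 + x}{120 + p}$
$\frac{g}{t{\left(444,-278 \right)}} + \frac{401797}{71956} = \frac{22336}{\frac{1}{120 + 444} \left(-338 - 278\right)} + \frac{401797}{71956} = \frac{22336}{\frac{1}{564} \left(-616\right)} + 401797 \cdot \frac{1}{71956} = \frac{22336}{\frac{1}{564} \left(-616\right)} + \frac{401797}{71956} = \frac{22336}{- \frac{154}{141}} + \frac{401797}{71956} = 22336 \left(- \frac{141}{154}\right) + \frac{401797}{71956} = - \frac{1574688}{77} + \frac{401797}{71956} = - \frac{113277311359}{5540612}$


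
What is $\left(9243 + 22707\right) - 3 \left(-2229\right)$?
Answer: $38637$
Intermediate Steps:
$\left(9243 + 22707\right) - 3 \left(-2229\right) = 31950 - -6687 = 31950 + 6687 = 38637$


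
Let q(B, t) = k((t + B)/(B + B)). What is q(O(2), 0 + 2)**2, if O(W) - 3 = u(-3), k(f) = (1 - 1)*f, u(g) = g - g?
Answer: 0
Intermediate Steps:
u(g) = 0
k(f) = 0 (k(f) = 0*f = 0)
O(W) = 3 (O(W) = 3 + 0 = 3)
q(B, t) = 0
q(O(2), 0 + 2)**2 = 0**2 = 0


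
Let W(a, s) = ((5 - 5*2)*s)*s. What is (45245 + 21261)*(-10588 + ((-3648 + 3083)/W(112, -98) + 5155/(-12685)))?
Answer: -8578938798686751/12182674 ≈ -7.0419e+8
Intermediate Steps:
W(a, s) = -5*s² (W(a, s) = ((5 - 10)*s)*s = (-5*s)*s = -5*s²)
(45245 + 21261)*(-10588 + ((-3648 + 3083)/W(112, -98) + 5155/(-12685))) = (45245 + 21261)*(-10588 + ((-3648 + 3083)/((-5*(-98)²)) + 5155/(-12685))) = 66506*(-10588 + (-565/((-5*9604)) + 5155*(-1/12685))) = 66506*(-10588 + (-565/(-48020) - 1031/2537)) = 66506*(-10588 + (-565*(-1/48020) - 1031/2537)) = 66506*(-10588 + (113/9604 - 1031/2537)) = 66506*(-10588 - 9615043/24365348) = 66506*(-257989919667/24365348) = -8578938798686751/12182674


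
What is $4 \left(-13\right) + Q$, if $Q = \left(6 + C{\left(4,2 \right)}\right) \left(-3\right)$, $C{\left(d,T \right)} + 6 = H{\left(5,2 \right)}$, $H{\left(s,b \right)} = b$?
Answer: $-58$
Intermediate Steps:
$C{\left(d,T \right)} = -4$ ($C{\left(d,T \right)} = -6 + 2 = -4$)
$Q = -6$ ($Q = \left(6 - 4\right) \left(-3\right) = 2 \left(-3\right) = -6$)
$4 \left(-13\right) + Q = 4 \left(-13\right) - 6 = -52 - 6 = -58$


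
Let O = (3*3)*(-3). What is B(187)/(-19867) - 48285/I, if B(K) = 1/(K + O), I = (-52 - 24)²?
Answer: -9592781311/1147517920 ≈ -8.3596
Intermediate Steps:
I = 5776 (I = (-76)² = 5776)
O = -27 (O = 9*(-3) = -27)
B(K) = 1/(-27 + K) (B(K) = 1/(K - 27) = 1/(-27 + K))
B(187)/(-19867) - 48285/I = 1/((-27 + 187)*(-19867)) - 48285/5776 = -1/19867/160 - 48285*1/5776 = (1/160)*(-1/19867) - 48285/5776 = -1/3178720 - 48285/5776 = -9592781311/1147517920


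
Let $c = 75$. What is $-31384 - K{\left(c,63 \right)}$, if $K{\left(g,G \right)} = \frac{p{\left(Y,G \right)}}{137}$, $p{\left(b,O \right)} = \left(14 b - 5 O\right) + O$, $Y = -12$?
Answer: $- \frac{4299188}{137} \approx -31381.0$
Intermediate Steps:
$p{\left(b,O \right)} = - 4 O + 14 b$ ($p{\left(b,O \right)} = \left(- 5 O + 14 b\right) + O = - 4 O + 14 b$)
$K{\left(g,G \right)} = - \frac{168}{137} - \frac{4 G}{137}$ ($K{\left(g,G \right)} = \frac{- 4 G + 14 \left(-12\right)}{137} = \left(- 4 G - 168\right) \frac{1}{137} = \left(-168 - 4 G\right) \frac{1}{137} = - \frac{168}{137} - \frac{4 G}{137}$)
$-31384 - K{\left(c,63 \right)} = -31384 - \left(- \frac{168}{137} - \frac{252}{137}\right) = -31384 - - \frac{420}{137} = -31384 + \frac{420}{137} = - \frac{4299188}{137}$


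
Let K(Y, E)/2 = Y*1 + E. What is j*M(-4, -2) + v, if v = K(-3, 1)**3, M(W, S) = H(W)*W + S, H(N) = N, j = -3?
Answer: -106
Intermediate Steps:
K(Y, E) = 2*E + 2*Y (K(Y, E) = 2*(Y*1 + E) = 2*(Y + E) = 2*(E + Y) = 2*E + 2*Y)
M(W, S) = S + W**2 (M(W, S) = W*W + S = W**2 + S = S + W**2)
v = -64 (v = (2*1 + 2*(-3))**3 = (2 - 6)**3 = (-4)**3 = -64)
j*M(-4, -2) + v = -3*(-2 + (-4)**2) - 64 = -3*(-2 + 16) - 64 = -3*14 - 64 = -42 - 64 = -106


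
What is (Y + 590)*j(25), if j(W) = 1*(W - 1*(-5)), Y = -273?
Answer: 9510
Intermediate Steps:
j(W) = 5 + W (j(W) = 1*(W + 5) = 1*(5 + W) = 5 + W)
(Y + 590)*j(25) = (-273 + 590)*(5 + 25) = 317*30 = 9510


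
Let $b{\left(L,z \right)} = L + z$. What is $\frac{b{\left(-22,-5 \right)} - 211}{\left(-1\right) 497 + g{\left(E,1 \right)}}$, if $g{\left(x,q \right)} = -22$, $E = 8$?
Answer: $\frac{238}{519} \approx 0.45857$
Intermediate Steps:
$\frac{b{\left(-22,-5 \right)} - 211}{\left(-1\right) 497 + g{\left(E,1 \right)}} = \frac{\left(-22 - 5\right) - 211}{\left(-1\right) 497 - 22} = \frac{-27 - 211}{-497 - 22} = - \frac{238}{-519} = \left(-238\right) \left(- \frac{1}{519}\right) = \frac{238}{519}$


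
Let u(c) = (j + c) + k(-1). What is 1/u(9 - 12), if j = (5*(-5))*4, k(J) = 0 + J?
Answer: -1/104 ≈ -0.0096154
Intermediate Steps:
k(J) = J
j = -100 (j = -25*4 = -100)
u(c) = -101 + c (u(c) = (-100 + c) - 1 = -101 + c)
1/u(9 - 12) = 1/(-101 + (9 - 12)) = 1/(-101 - 3) = 1/(-104) = -1/104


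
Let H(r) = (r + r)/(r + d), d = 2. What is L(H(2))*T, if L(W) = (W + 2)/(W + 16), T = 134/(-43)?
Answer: -402/731 ≈ -0.54993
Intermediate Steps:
H(r) = 2*r/(2 + r) (H(r) = (r + r)/(r + 2) = (2*r)/(2 + r) = 2*r/(2 + r))
T = -134/43 (T = 134*(-1/43) = -134/43 ≈ -3.1163)
L(W) = (2 + W)/(16 + W)
L(H(2))*T = ((2 + 2*2/(2 + 2))/(16 + 2*2/(2 + 2)))*(-134/43) = ((2 + 2*2/4)/(16 + 2*2/4))*(-134/43) = ((2 + 2*2*(1/4))/(16 + 2*2*(1/4)))*(-134/43) = ((2 + 1)/(16 + 1))*(-134/43) = (3/17)*(-134/43) = -402/731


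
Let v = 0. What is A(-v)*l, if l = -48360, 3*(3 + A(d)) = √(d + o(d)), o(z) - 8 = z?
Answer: 145080 - 32240*√2 ≈ 99486.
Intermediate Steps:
o(z) = 8 + z
A(d) = -3 + √(8 + 2*d)/3 (A(d) = -3 + √(d + (8 + d))/3 = -3 + √(8 + 2*d)/3)
A(-v)*l = (-3 + √(8 + 2*(-1*0))/3)*(-48360) = (-3 + √(8 + 2*0)/3)*(-48360) = (-3 + √(8 + 0)/3)*(-48360) = (-3 + √8/3)*(-48360) = (-3 + (2*√2)/3)*(-48360) = (-3 + 2*√2/3)*(-48360) = 145080 - 32240*√2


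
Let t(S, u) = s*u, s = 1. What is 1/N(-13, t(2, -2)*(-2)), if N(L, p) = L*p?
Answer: -1/52 ≈ -0.019231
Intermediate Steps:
t(S, u) = u (t(S, u) = 1*u = u)
1/N(-13, t(2, -2)*(-2)) = 1/(-(-26)*(-2)) = 1/(-13*4) = 1/(-52) = -1/52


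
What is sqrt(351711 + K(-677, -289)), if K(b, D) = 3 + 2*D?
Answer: 4*sqrt(21946) ≈ 592.57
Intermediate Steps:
sqrt(351711 + K(-677, -289)) = sqrt(351711 + (3 + 2*(-289))) = sqrt(351711 + (3 - 578)) = sqrt(351711 - 575) = sqrt(351136) = 4*sqrt(21946)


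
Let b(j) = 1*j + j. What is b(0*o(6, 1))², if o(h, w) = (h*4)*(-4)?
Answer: 0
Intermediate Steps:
o(h, w) = -16*h (o(h, w) = (4*h)*(-4) = -16*h)
b(j) = 2*j (b(j) = j + j = 2*j)
b(0*o(6, 1))² = (2*(0*(-16*6)))² = (2*(0*(-96)))² = (2*0)² = 0² = 0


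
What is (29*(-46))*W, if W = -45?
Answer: 60030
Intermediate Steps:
(29*(-46))*W = (29*(-46))*(-45) = -1334*(-45) = 60030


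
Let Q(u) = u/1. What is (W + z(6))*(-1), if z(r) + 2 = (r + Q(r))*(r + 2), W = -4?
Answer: -90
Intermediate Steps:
Q(u) = u (Q(u) = u*1 = u)
z(r) = -2 + 2*r*(2 + r) (z(r) = -2 + (r + r)*(r + 2) = -2 + (2*r)*(2 + r) = -2 + 2*r*(2 + r))
(W + z(6))*(-1) = (-4 + (-2 + 2*6**2 + 4*6))*(-1) = (-4 + (-2 + 2*36 + 24))*(-1) = (-4 + (-2 + 72 + 24))*(-1) = (-4 + 94)*(-1) = 90*(-1) = -90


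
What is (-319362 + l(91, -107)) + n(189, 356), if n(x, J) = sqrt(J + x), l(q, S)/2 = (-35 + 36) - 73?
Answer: -319506 + sqrt(545) ≈ -3.1948e+5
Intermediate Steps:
l(q, S) = -144 (l(q, S) = 2*((-35 + 36) - 73) = 2*(1 - 73) = 2*(-72) = -144)
(-319362 + l(91, -107)) + n(189, 356) = (-319362 - 144) + sqrt(356 + 189) = -319506 + sqrt(545)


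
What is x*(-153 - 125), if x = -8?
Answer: 2224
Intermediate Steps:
x*(-153 - 125) = -8*(-153 - 125) = -8*(-278) = 2224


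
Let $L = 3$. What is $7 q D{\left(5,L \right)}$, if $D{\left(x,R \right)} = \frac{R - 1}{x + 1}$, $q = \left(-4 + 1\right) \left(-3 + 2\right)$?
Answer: $7$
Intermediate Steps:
$q = 3$ ($q = \left(-3\right) \left(-1\right) = 3$)
$D{\left(x,R \right)} = \frac{-1 + R}{1 + x}$
$7 q D{\left(5,L \right)} = 7 \cdot 3 \frac{-1 + 3}{1 + 5} = 21 \cdot \frac{1}{6} \cdot 2 = 21 \cdot \frac{1}{3} = 7$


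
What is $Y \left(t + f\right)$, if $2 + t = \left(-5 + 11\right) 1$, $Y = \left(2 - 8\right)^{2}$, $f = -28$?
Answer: $-864$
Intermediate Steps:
$Y = 36$ ($Y = \left(-6\right)^{2} = 36$)
$t = 4$ ($t = -2 + \left(-5 + 11\right) 1 = -2 + 6 \cdot 1 = -2 + 6 = 4$)
$Y \left(t + f\right) = 36 \left(4 - 28\right) = 36 \left(-24\right) = -864$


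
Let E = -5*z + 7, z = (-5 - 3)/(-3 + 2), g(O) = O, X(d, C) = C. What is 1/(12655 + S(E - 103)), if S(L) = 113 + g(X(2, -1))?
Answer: 1/12767 ≈ 7.8327e-5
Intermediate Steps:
z = 8 (z = -8/(-1) = -8*(-1) = 8)
E = -33 (E = -5*8 + 7 = -40 + 7 = -33)
S(L) = 112 (S(L) = 113 - 1 = 112)
1/(12655 + S(E - 103)) = 1/(12655 + 112) = 1/12767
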